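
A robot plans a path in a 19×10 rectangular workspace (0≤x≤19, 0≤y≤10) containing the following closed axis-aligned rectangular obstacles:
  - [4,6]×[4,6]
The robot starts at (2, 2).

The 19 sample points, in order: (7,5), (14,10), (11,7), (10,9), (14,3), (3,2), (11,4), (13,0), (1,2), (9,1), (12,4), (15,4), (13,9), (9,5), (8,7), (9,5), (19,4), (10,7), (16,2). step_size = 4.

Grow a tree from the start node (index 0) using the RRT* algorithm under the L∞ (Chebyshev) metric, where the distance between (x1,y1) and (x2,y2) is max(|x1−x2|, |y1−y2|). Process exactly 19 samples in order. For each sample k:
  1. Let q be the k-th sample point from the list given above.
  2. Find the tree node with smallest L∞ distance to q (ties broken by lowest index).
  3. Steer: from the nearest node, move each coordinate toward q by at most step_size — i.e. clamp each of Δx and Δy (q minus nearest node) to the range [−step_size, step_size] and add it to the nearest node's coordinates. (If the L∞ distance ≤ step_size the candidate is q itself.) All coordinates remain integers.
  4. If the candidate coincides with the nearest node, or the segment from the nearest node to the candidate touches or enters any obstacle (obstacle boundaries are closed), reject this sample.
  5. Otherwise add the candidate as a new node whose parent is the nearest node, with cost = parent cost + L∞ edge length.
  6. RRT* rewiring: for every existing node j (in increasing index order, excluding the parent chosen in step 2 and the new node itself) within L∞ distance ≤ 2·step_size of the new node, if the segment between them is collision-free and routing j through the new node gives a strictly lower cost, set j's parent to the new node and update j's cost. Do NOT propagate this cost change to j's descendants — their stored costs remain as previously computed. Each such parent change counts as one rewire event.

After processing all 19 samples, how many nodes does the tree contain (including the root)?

1. q=(7,5) nearest=0 d=5 new=(6,5) → blocked by [4,6]×[4,6], reject
2. q=(14,10) nearest=0 d=12 new=(6,6) → blocked by [4,6]×[4,6], reject
3. q=(11,7) nearest=0 d=9 new=(6,6) → blocked by [4,6]×[4,6], reject
4. q=(10,9) nearest=0 d=8 new=(6,6) → blocked by [4,6]×[4,6], reject
5. q=(14,3) nearest=0 d=12 new=(6,3) → add node 1 parent=0 cost=4
6. q=(3,2) nearest=0 d=1 new=(3,2) → add node 2 parent=0 cost=1
7. q=(11,4) nearest=1 d=5 new=(10,4) → add node 3 parent=1 cost=8
8. q=(13,0) nearest=3 d=4 new=(13,0) → add node 4 parent=3 cost=12
9. q=(1,2) nearest=0 d=1 new=(1,2) → add node 5 parent=0 cost=1
10. q=(9,1) nearest=1 d=3 new=(9,1) → add node 6 parent=1 cost=7; rewire 4→6 (11<12)
11. q=(12,4) nearest=3 d=2 new=(12,4) → add node 7 parent=3 cost=10
12. q=(15,4) nearest=7 d=3 new=(15,4) → add node 8 parent=7 cost=13
13. q=(13,9) nearest=3 d=5 new=(13,8) → add node 9 parent=3 cost=12
14. q=(9,5) nearest=3 d=1 new=(9,5) → add node 10 parent=3 cost=9
15. q=(8,7) nearest=10 d=2 new=(8,7) → add node 11 parent=10 cost=11
16. q=(9,5) nearest=10 d=0 → coincident, reject
17. q=(19,4) nearest=8 d=4 new=(19,4) → add node 12 parent=8 cost=17
18. q=(10,7) nearest=10 d=2 new=(10,7) → add node 13 parent=10 cost=11
19. q=(16,2) nearest=8 d=2 new=(16,2) → add node 14 parent=8 cost=15

Node count: 15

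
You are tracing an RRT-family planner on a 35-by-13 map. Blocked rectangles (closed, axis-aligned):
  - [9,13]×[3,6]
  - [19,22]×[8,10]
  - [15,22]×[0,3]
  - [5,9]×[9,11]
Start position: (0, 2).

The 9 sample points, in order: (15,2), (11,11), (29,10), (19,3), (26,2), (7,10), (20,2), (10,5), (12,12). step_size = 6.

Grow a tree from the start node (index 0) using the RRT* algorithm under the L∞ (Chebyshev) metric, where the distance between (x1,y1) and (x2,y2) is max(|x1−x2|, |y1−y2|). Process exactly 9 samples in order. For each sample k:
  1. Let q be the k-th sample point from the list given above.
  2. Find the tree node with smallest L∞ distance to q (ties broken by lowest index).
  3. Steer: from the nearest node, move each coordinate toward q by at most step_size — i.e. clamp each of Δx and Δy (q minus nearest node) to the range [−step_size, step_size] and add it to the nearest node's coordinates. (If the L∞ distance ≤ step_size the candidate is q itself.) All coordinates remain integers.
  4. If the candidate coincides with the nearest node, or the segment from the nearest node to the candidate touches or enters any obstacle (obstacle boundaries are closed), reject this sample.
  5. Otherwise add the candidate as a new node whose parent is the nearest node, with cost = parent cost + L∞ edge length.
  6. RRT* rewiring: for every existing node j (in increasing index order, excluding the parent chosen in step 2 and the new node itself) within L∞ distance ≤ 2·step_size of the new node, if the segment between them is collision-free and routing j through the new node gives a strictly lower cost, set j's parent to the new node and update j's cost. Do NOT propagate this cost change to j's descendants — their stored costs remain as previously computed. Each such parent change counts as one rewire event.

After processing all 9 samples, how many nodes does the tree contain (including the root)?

Node count: 4

1. q=(15,2) nearest=0 d=15 new=(6,2) → add node 1 parent=0 cost=6
2. q=(11,11) nearest=1 d=9 new=(11,8) → blocked by [9,13]×[3,6], reject
3. q=(29,10) nearest=1 d=23 new=(12,8) → blocked by [9,13]×[3,6], reject
4. q=(19,3) nearest=1 d=13 new=(12,3) → blocked by [9,13]×[3,6], reject
5. q=(26,2) nearest=1 d=20 new=(12,2) → add node 2 parent=1 cost=12
6. q=(7,10) nearest=0 d=8 new=(6,8) → add node 3 parent=0 cost=6
7. q=(20,2) nearest=2 d=8 new=(18,2) → blocked by [15,22]×[0,3], reject
8. q=(10,5) nearest=2 d=3 new=(10,5) → blocked by [9,13]×[3,6], reject
9. q=(12,12) nearest=3 d=6 new=(12,12) → blocked by [5,9]×[9,11], reject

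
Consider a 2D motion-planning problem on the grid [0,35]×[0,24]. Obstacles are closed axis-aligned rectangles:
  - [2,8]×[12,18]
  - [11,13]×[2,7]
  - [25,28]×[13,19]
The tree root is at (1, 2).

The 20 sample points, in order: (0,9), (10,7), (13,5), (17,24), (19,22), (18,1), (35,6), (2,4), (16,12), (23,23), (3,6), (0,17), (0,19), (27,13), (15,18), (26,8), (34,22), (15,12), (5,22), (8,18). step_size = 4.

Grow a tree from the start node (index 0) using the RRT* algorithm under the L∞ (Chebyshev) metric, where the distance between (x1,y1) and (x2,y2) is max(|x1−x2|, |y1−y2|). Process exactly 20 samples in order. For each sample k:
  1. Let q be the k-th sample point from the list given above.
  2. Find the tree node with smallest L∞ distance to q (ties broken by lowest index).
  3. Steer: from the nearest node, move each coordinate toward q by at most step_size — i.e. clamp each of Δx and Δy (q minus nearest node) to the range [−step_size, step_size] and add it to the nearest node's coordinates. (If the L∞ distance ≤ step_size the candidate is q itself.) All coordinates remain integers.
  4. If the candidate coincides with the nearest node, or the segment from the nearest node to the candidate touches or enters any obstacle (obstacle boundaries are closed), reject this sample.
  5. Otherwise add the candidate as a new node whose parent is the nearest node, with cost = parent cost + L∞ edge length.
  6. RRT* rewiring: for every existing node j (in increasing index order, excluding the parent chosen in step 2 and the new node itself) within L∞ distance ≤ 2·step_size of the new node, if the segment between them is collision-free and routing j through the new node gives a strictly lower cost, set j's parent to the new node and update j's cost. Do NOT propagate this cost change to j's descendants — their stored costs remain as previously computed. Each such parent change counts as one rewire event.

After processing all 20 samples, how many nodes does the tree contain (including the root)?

Node count: 13

1. q=(0,9) nearest=0 d=7 new=(0,6) → add node 1 parent=0 cost=4
2. q=(10,7) nearest=0 d=9 new=(5,6) → add node 2 parent=0 cost=4
3. q=(13,5) nearest=2 d=8 new=(9,5) → add node 3 parent=2 cost=8
4. q=(17,24) nearest=1 d=18 new=(4,10) → add node 4 parent=1 cost=8
5. q=(19,22) nearest=4 d=15 new=(8,14) → blocked by [2,8]×[12,18], reject
6. q=(18,1) nearest=3 d=9 new=(13,1) → blocked by [11,13]×[2,7], reject
7. q=(35,6) nearest=3 d=26 new=(13,6) → blocked by [11,13]×[2,7], reject
8. q=(2,4) nearest=0 d=2 new=(2,4) → add node 5 parent=0 cost=2
9. q=(16,12) nearest=3 d=7 new=(13,9) → blocked by [11,13]×[2,7], reject
10. q=(23,23) nearest=2 d=18 new=(9,10) → add node 6 parent=2 cost=8
11. q=(3,6) nearest=2 d=2 new=(3,6) → add node 7 parent=2 cost=6
12. q=(0,17) nearest=4 d=7 new=(0,14) → blocked by [2,8]×[12,18], reject
13. q=(0,19) nearest=4 d=9 new=(0,14) → blocked by [2,8]×[12,18], reject
14. q=(27,13) nearest=3 d=18 new=(13,9) → blocked by [11,13]×[2,7], reject
15. q=(15,18) nearest=6 d=8 new=(13,14) → add node 8 parent=6 cost=12
16. q=(26,8) nearest=8 d=13 new=(17,10) → add node 9 parent=8 cost=16
17. q=(34,22) nearest=9 d=17 new=(21,14) → add node 10 parent=9 cost=20
18. q=(15,12) nearest=8 d=2 new=(15,12) → add node 11 parent=8 cost=14
19. q=(5,22) nearest=8 d=8 new=(9,18) → add node 12 parent=8 cost=16
20. q=(8,18) nearest=12 d=1 new=(8,18) → blocked by [2,8]×[12,18], reject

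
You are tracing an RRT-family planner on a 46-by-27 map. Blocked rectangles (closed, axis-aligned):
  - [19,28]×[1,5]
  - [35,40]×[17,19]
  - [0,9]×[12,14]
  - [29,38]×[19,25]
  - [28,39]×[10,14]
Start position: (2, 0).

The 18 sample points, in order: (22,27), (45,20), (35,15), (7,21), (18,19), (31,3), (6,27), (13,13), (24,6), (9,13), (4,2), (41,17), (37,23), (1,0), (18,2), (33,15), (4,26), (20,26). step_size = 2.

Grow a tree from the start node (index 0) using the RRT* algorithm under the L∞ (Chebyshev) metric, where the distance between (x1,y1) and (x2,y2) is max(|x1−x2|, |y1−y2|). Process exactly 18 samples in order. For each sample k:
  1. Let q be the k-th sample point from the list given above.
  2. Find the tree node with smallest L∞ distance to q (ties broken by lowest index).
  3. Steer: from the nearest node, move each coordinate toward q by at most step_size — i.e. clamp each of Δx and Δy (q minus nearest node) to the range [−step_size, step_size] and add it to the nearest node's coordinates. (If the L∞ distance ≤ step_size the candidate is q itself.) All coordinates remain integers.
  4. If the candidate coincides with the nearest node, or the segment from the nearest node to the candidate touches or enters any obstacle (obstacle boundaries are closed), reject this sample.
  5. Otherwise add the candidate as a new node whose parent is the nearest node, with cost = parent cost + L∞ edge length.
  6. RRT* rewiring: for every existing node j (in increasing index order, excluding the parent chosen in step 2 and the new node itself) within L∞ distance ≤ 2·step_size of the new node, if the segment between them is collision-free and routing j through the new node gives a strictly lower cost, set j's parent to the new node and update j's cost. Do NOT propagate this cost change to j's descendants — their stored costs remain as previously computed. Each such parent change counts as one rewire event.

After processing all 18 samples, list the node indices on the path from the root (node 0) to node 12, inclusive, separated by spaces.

1. q=(22,27) nearest=0 d=27 new=(4,2) → add node 1 parent=0 cost=2
2. q=(45,20) nearest=1 d=41 new=(6,4) → add node 2 parent=1 cost=4
3. q=(35,15) nearest=2 d=29 new=(8,6) → add node 3 parent=2 cost=6
4. q=(7,21) nearest=3 d=15 new=(7,8) → add node 4 parent=3 cost=8
5. q=(18,19) nearest=4 d=11 new=(9,10) → add node 5 parent=4 cost=10
6. q=(31,3) nearest=5 d=22 new=(11,8) → add node 6 parent=5 cost=12
7. q=(6,27) nearest=5 d=17 new=(7,12) → blocked by [0,9]×[12,14], reject
8. q=(13,13) nearest=5 d=4 new=(11,12) → add node 7 parent=5 cost=12
9. q=(24,6) nearest=6 d=13 new=(13,6) → add node 8 parent=6 cost=14
10. q=(9,13) nearest=7 d=2 new=(9,13) → blocked by [0,9]×[12,14], reject
11. q=(4,2) nearest=1 d=0 → coincident, reject
12. q=(41,17) nearest=8 d=28 new=(15,8) → add node 9 parent=8 cost=16
13. q=(37,23) nearest=9 d=22 new=(17,10) → add node 10 parent=9 cost=18
14. q=(1,0) nearest=0 d=1 new=(1,0) → add node 11 parent=0 cost=1
15. q=(18,2) nearest=8 d=5 new=(15,4) → add node 12 parent=8 cost=16
16. q=(33,15) nearest=10 d=16 new=(19,12) → add node 13 parent=10 cost=20
17. q=(4,26) nearest=7 d=14 new=(9,14) → blocked by [0,9]×[12,14], reject
18. q=(20,26) nearest=7 d=14 new=(13,14) → add node 14 parent=7 cost=14

Path: 0 1 2 3 4 5 6 8 12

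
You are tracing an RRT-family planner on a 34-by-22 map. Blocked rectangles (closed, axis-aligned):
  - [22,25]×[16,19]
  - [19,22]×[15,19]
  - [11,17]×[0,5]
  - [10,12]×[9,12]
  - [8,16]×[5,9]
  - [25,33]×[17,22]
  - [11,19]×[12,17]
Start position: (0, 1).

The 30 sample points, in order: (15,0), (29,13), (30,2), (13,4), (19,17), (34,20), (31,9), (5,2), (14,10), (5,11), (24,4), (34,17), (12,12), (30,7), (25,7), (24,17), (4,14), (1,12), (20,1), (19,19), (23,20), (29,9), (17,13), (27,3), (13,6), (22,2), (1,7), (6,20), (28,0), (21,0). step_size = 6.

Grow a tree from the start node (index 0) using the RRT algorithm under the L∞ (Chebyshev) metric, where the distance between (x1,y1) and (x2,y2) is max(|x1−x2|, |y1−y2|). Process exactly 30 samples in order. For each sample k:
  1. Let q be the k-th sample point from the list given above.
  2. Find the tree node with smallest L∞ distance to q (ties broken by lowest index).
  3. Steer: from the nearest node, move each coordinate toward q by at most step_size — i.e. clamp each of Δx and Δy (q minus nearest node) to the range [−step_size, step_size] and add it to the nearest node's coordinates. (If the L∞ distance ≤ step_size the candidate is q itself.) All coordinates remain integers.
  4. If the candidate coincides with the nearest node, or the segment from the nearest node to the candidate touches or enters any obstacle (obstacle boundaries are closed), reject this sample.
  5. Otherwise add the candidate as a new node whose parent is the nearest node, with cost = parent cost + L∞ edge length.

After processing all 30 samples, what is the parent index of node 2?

Parent of node 2: 1

1. q=(15,0) nearest=0 d=15 new=(6,0) → add node 1 parent=0 cost=6
2. q=(29,13) nearest=1 d=23 new=(12,6) → blocked by [11,17]×[0,5], reject
3. q=(30,2) nearest=1 d=24 new=(12,2) → blocked by [11,17]×[0,5], reject
4. q=(13,4) nearest=1 d=7 new=(12,4) → blocked by [11,17]×[0,5], reject
5. q=(19,17) nearest=1 d=17 new=(12,6) → blocked by [11,17]×[0,5], reject
6. q=(34,20) nearest=1 d=28 new=(12,6) → blocked by [11,17]×[0,5], reject
7. q=(31,9) nearest=1 d=25 new=(12,6) → blocked by [11,17]×[0,5], reject
8. q=(5,2) nearest=1 d=2 new=(5,2) → add node 2 parent=1 cost=8
9. q=(14,10) nearest=2 d=9 new=(11,8) → blocked by [8,16]×[5,9], reject
10. q=(5,11) nearest=2 d=9 new=(5,8) → add node 3 parent=2 cost=14
11. q=(24,4) nearest=1 d=18 new=(12,4) → blocked by [11,17]×[0,5], reject
12. q=(34,17) nearest=1 d=28 new=(12,6) → blocked by [11,17]×[0,5], reject
13. q=(12,12) nearest=3 d=7 new=(11,12) → blocked by [10,12]×[9,12], reject
14. q=(30,7) nearest=1 d=24 new=(12,6) → blocked by [11,17]×[0,5], reject
15. q=(25,7) nearest=1 d=19 new=(12,6) → blocked by [11,17]×[0,5], reject
16. q=(24,17) nearest=1 d=18 new=(12,6) → blocked by [11,17]×[0,5], reject
17. q=(4,14) nearest=3 d=6 new=(4,14) → add node 4 parent=3 cost=20
18. q=(1,12) nearest=4 d=3 new=(1,12) → add node 5 parent=4 cost=23
19. q=(20,1) nearest=1 d=14 new=(12,1) → blocked by [11,17]×[0,5], reject
20. q=(19,19) nearest=3 d=14 new=(11,14) → blocked by [11,19]×[12,17], reject
21. q=(23,20) nearest=2 d=18 new=(11,8) → blocked by [8,16]×[5,9], reject
22. q=(29,9) nearest=1 d=23 new=(12,6) → blocked by [11,17]×[0,5], reject
23. q=(17,13) nearest=2 d=12 new=(11,8) → blocked by [8,16]×[5,9], reject
24. q=(27,3) nearest=1 d=21 new=(12,3) → blocked by [11,17]×[0,5], reject
25. q=(13,6) nearest=1 d=7 new=(12,6) → blocked by [11,17]×[0,5], reject
26. q=(22,2) nearest=1 d=16 new=(12,2) → blocked by [11,17]×[0,5], reject
27. q=(1,7) nearest=3 d=4 new=(1,7) → add node 6 parent=3 cost=18
28. q=(6,20) nearest=4 d=6 new=(6,20) → add node 7 parent=4 cost=26
29. q=(28,0) nearest=1 d=22 new=(12,0) → blocked by [11,17]×[0,5], reject
30. q=(21,0) nearest=1 d=15 new=(12,0) → blocked by [11,17]×[0,5], reject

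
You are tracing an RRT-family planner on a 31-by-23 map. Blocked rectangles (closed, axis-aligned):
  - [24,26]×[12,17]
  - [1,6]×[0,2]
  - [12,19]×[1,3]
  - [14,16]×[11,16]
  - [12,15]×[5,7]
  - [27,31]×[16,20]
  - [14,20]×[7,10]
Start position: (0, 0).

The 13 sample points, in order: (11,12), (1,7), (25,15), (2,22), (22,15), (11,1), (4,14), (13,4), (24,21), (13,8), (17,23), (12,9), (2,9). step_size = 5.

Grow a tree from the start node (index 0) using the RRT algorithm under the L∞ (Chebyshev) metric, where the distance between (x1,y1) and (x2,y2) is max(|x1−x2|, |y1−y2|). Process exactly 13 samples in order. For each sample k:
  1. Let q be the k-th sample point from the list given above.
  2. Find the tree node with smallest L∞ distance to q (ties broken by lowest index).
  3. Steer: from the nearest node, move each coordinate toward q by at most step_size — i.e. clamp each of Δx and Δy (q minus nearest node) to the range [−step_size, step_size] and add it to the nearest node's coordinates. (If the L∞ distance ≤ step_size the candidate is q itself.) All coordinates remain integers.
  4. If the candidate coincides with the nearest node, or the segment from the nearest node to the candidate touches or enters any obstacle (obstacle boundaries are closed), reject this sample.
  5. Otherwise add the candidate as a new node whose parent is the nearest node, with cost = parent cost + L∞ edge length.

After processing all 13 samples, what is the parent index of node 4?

Parent of node 4: 2

1. q=(11,12) nearest=0 d=12 new=(5,5) → blocked by [1,6]×[0,2], reject
2. q=(1,7) nearest=0 d=7 new=(1,5) → add node 1 parent=0 cost=5
3. q=(25,15) nearest=1 d=24 new=(6,10) → add node 2 parent=1 cost=10
4. q=(2,22) nearest=2 d=12 new=(2,15) → add node 3 parent=2 cost=15
5. q=(22,15) nearest=2 d=16 new=(11,15) → add node 4 parent=2 cost=15
6. q=(11,1) nearest=2 d=9 new=(11,5) → add node 5 parent=2 cost=15
7. q=(4,14) nearest=3 d=2 new=(4,14) → add node 6 parent=3 cost=17
8. q=(13,4) nearest=5 d=2 new=(13,4) → add node 7 parent=5 cost=17
9. q=(24,21) nearest=4 d=13 new=(16,20) → add node 8 parent=4 cost=20
10. q=(13,8) nearest=5 d=3 new=(13,8) → blocked by [12,15]×[5,7], reject
11. q=(17,23) nearest=8 d=3 new=(17,23) → add node 9 parent=8 cost=23
12. q=(12,9) nearest=5 d=4 new=(12,9) → add node 10 parent=5 cost=19
13. q=(2,9) nearest=1 d=4 new=(2,9) → add node 11 parent=1 cost=9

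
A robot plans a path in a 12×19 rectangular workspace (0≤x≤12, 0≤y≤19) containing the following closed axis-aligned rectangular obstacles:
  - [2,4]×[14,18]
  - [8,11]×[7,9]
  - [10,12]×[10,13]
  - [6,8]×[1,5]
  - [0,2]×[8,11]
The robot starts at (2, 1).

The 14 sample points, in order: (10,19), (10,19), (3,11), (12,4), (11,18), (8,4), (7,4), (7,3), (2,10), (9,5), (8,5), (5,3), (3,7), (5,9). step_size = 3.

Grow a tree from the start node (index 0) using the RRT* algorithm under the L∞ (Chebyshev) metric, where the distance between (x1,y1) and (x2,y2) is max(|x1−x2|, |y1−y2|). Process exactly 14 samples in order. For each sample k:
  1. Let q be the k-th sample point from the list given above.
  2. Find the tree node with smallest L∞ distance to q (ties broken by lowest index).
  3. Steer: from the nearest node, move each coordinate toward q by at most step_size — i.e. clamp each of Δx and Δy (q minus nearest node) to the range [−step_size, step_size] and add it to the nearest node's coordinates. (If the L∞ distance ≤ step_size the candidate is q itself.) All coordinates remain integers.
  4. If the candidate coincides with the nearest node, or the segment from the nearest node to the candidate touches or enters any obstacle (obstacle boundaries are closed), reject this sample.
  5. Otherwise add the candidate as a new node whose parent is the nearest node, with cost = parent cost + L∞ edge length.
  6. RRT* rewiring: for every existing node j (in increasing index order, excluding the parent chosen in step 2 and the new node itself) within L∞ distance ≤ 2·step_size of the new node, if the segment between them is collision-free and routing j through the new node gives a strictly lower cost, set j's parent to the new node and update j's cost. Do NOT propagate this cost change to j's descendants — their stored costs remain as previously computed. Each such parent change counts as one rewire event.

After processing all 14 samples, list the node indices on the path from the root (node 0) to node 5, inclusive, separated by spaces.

1. q=(10,19) nearest=0 d=18 new=(5,4) → add node 1 parent=0 cost=3
2. q=(10,19) nearest=1 d=15 new=(8,7) → blocked by [8,11]×[7,9], reject
3. q=(3,11) nearest=1 d=7 new=(3,7) → add node 2 parent=1 cost=6
4. q=(12,4) nearest=1 d=7 new=(8,4) → blocked by [6,8]×[1,5], reject
5. q=(11,18) nearest=2 d=11 new=(6,10) → add node 3 parent=2 cost=9
6. q=(8,4) nearest=1 d=3 new=(8,4) → blocked by [6,8]×[1,5], reject
7. q=(7,4) nearest=1 d=2 new=(7,4) → blocked by [6,8]×[1,5], reject
8. q=(7,3) nearest=1 d=2 new=(7,3) → blocked by [6,8]×[1,5], reject
9. q=(2,10) nearest=2 d=3 new=(2,10) → blocked by [0,2]×[8,11], reject
10. q=(9,5) nearest=1 d=4 new=(8,5) → blocked by [6,8]×[1,5], reject
11. q=(8,5) nearest=1 d=3 new=(8,5) → blocked by [6,8]×[1,5], reject
12. q=(5,3) nearest=1 d=1 new=(5,3) → add node 4 parent=1 cost=4
13. q=(3,7) nearest=2 d=0 → coincident, reject
14. q=(5,9) nearest=3 d=1 new=(5,9) → add node 5 parent=3 cost=10

Path: 0 1 2 3 5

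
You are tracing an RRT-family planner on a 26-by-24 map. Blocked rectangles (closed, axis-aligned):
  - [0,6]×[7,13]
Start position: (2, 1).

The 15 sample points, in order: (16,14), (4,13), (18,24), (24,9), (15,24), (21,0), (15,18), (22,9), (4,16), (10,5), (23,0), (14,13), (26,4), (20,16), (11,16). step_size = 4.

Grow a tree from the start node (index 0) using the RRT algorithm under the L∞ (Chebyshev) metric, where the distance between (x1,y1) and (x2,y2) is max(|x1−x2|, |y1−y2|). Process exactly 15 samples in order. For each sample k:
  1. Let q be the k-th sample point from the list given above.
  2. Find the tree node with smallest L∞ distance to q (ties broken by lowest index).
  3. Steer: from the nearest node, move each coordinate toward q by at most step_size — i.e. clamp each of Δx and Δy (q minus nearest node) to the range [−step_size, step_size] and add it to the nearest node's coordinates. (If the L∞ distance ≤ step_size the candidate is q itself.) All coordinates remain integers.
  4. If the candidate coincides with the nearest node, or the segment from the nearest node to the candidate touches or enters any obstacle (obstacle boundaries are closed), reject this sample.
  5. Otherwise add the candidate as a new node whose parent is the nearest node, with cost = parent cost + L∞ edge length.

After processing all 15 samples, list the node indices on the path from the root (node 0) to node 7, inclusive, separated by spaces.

Path: 0 1 2 3 5 7

1. q=(16,14) nearest=0 d=14 new=(6,5) → add node 1 parent=0 cost=4
2. q=(4,13) nearest=1 d=8 new=(4,9) → blocked by [0,6]×[7,13], reject
3. q=(18,24) nearest=1 d=19 new=(10,9) → add node 2 parent=1 cost=8
4. q=(24,9) nearest=2 d=14 new=(14,9) → add node 3 parent=2 cost=12
5. q=(15,24) nearest=2 d=15 new=(14,13) → add node 4 parent=2 cost=12
6. q=(21,0) nearest=3 d=9 new=(18,5) → add node 5 parent=3 cost=16
7. q=(15,18) nearest=4 d=5 new=(15,17) → add node 6 parent=4 cost=16
8. q=(22,9) nearest=5 d=4 new=(22,9) → add node 7 parent=5 cost=20
9. q=(4,16) nearest=2 d=7 new=(6,13) → blocked by [0,6]×[7,13], reject
10. q=(10,5) nearest=1 d=4 new=(10,5) → add node 8 parent=1 cost=8
11. q=(23,0) nearest=5 d=5 new=(22,1) → add node 9 parent=5 cost=20
12. q=(14,13) nearest=4 d=0 → coincident, reject
13. q=(26,4) nearest=9 d=4 new=(26,4) → add node 10 parent=9 cost=24
14. q=(20,16) nearest=6 d=5 new=(19,16) → add node 11 parent=6 cost=20
15. q=(11,16) nearest=4 d=3 new=(11,16) → add node 12 parent=4 cost=15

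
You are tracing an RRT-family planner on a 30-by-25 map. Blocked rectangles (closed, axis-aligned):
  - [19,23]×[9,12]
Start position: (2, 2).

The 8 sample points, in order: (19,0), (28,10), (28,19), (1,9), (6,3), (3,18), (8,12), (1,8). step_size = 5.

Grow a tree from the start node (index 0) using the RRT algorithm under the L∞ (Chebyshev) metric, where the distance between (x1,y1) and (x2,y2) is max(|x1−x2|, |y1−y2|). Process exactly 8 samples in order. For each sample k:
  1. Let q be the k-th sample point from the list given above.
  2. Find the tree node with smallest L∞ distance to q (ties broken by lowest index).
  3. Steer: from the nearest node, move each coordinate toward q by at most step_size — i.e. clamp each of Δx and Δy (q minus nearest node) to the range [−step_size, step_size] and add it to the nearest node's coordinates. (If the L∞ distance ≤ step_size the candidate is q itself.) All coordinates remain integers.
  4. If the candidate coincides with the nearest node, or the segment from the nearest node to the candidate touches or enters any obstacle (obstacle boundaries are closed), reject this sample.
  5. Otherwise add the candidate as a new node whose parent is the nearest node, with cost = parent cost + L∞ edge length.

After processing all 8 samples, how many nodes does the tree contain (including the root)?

Node count: 9

1. q=(19,0) nearest=0 d=17 new=(7,0) → add node 1 parent=0 cost=5
2. q=(28,10) nearest=1 d=21 new=(12,5) → add node 2 parent=1 cost=10
3. q=(28,19) nearest=2 d=16 new=(17,10) → add node 3 parent=2 cost=15
4. q=(1,9) nearest=0 d=7 new=(1,7) → add node 4 parent=0 cost=5
5. q=(6,3) nearest=1 d=3 new=(6,3) → add node 5 parent=1 cost=8
6. q=(3,18) nearest=4 d=11 new=(3,12) → add node 6 parent=4 cost=10
7. q=(8,12) nearest=6 d=5 new=(8,12) → add node 7 parent=6 cost=15
8. q=(1,8) nearest=4 d=1 new=(1,8) → add node 8 parent=4 cost=6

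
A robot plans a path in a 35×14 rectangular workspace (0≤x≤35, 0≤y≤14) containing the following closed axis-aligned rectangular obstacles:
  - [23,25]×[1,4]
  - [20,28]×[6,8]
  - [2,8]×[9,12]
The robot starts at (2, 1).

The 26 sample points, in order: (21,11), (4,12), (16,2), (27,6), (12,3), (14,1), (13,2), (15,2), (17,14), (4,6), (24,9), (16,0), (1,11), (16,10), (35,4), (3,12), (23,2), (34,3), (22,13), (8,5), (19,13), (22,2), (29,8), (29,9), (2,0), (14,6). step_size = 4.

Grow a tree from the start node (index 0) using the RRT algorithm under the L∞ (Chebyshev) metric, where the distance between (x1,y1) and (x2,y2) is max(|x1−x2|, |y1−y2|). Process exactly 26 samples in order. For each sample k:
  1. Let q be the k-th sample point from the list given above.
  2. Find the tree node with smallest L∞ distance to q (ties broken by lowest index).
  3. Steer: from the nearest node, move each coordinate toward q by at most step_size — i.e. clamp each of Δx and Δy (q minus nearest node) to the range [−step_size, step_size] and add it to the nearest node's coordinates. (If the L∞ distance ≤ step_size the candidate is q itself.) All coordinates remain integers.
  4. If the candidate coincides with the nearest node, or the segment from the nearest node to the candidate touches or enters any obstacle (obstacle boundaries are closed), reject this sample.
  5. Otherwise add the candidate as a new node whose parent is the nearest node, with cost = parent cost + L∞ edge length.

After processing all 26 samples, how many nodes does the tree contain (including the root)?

1. q=(21,11) nearest=0 d=19 new=(6,5) → add node 1 parent=0 cost=4
2. q=(4,12) nearest=1 d=7 new=(4,9) → blocked by [2,8]×[9,12], reject
3. q=(16,2) nearest=1 d=10 new=(10,2) → add node 2 parent=1 cost=8
4. q=(27,6) nearest=2 d=17 new=(14,6) → add node 3 parent=2 cost=12
5. q=(12,3) nearest=2 d=2 new=(12,3) → add node 4 parent=2 cost=10
6. q=(14,1) nearest=4 d=2 new=(14,1) → add node 5 parent=4 cost=12
7. q=(13,2) nearest=4 d=1 new=(13,2) → add node 6 parent=4 cost=11
8. q=(15,2) nearest=5 d=1 new=(15,2) → add node 7 parent=5 cost=13
9. q=(17,14) nearest=3 d=8 new=(17,10) → add node 8 parent=3 cost=16
10. q=(4,6) nearest=1 d=2 new=(4,6) → add node 9 parent=1 cost=6
11. q=(24,9) nearest=8 d=7 new=(21,9) → add node 10 parent=8 cost=20
12. q=(16,0) nearest=5 d=2 new=(16,0) → add node 11 parent=5 cost=14
13. q=(1,11) nearest=9 d=5 new=(1,10) → add node 12 parent=9 cost=10
14. q=(16,10) nearest=8 d=1 new=(16,10) → add node 13 parent=8 cost=17
15. q=(35,4) nearest=10 d=14 new=(25,5) → blocked by [20,28]×[6,8], reject
16. q=(3,12) nearest=12 d=2 new=(3,12) → blocked by [2,8]×[9,12], reject
17. q=(23,2) nearest=10 d=7 new=(23,5) → blocked by [20,28]×[6,8], reject
18. q=(34,3) nearest=10 d=13 new=(25,5) → blocked by [20,28]×[6,8], reject
19. q=(22,13) nearest=10 d=4 new=(22,13) → add node 14 parent=10 cost=24
20. q=(8,5) nearest=1 d=2 new=(8,5) → add node 15 parent=1 cost=6
21. q=(19,13) nearest=8 d=3 new=(19,13) → add node 16 parent=8 cost=19
22. q=(22,2) nearest=11 d=6 new=(20,2) → add node 17 parent=11 cost=18
23. q=(29,8) nearest=14 d=7 new=(26,9) → add node 18 parent=14 cost=28
24. q=(29,9) nearest=18 d=3 new=(29,9) → add node 19 parent=18 cost=31
25. q=(2,0) nearest=0 d=1 new=(2,0) → add node 20 parent=0 cost=1
26. q=(14,6) nearest=3 d=0 → coincident, reject

Node count: 21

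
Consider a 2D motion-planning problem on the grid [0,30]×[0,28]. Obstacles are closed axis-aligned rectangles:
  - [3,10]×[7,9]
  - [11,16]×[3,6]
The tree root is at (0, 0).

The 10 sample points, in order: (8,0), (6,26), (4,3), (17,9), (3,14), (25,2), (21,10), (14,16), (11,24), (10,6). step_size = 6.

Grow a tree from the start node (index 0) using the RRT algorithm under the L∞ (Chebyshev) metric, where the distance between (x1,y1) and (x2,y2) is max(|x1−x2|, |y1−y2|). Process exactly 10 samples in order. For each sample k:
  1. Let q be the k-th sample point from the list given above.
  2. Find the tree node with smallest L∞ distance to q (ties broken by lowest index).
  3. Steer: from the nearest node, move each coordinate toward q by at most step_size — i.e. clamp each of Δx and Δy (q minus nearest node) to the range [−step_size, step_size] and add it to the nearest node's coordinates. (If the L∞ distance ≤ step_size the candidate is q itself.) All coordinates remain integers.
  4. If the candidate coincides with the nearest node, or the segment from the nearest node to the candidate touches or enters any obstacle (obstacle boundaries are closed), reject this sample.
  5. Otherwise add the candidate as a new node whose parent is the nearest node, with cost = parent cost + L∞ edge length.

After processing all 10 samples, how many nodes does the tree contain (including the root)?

1. q=(8,0) nearest=0 d=8 new=(6,0) → add node 1 parent=0 cost=6
2. q=(6,26) nearest=0 d=26 new=(6,6) → add node 2 parent=0 cost=6
3. q=(4,3) nearest=1 d=3 new=(4,3) → add node 3 parent=1 cost=9
4. q=(17,9) nearest=1 d=11 new=(12,6) → blocked by [11,16]×[3,6], reject
5. q=(3,14) nearest=2 d=8 new=(3,12) → blocked by [3,10]×[7,9], reject
6. q=(25,2) nearest=1 d=19 new=(12,2) → add node 4 parent=1 cost=12
7. q=(21,10) nearest=4 d=9 new=(18,8) → blocked by [11,16]×[3,6], reject
8. q=(14,16) nearest=2 d=10 new=(12,12) → blocked by [3,10]×[7,9], reject
9. q=(11,24) nearest=2 d=18 new=(11,12) → blocked by [3,10]×[7,9], reject
10. q=(10,6) nearest=2 d=4 new=(10,6) → add node 5 parent=2 cost=10

Node count: 6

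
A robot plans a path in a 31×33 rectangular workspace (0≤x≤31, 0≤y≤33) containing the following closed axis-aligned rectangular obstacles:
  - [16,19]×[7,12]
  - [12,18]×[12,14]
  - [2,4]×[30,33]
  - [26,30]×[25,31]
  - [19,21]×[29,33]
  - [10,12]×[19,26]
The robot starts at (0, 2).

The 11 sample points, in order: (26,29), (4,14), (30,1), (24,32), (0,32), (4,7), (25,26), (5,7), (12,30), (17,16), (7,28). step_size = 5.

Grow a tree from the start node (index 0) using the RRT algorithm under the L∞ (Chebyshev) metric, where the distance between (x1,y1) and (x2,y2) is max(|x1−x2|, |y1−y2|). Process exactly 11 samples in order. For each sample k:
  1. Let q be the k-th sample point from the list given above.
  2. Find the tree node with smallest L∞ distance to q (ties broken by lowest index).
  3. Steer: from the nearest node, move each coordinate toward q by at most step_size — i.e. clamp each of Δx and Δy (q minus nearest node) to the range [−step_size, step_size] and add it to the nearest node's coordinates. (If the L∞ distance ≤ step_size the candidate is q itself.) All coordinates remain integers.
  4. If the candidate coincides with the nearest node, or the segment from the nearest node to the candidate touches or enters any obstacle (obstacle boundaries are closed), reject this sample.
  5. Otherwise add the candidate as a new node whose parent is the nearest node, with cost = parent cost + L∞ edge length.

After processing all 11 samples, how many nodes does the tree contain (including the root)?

1. q=(26,29) nearest=0 d=27 new=(5,7) → add node 1 parent=0 cost=5
2. q=(4,14) nearest=1 d=7 new=(4,12) → add node 2 parent=1 cost=10
3. q=(30,1) nearest=1 d=25 new=(10,2) → add node 3 parent=1 cost=10
4. q=(24,32) nearest=2 d=20 new=(9,17) → add node 4 parent=2 cost=15
5. q=(0,32) nearest=4 d=15 new=(4,22) → add node 5 parent=4 cost=20
6. q=(4,7) nearest=1 d=1 new=(4,7) → add node 6 parent=1 cost=6
7. q=(25,26) nearest=4 d=16 new=(14,22) → blocked by [10,12]×[19,26], reject
8. q=(5,7) nearest=1 d=0 → coincident, reject
9. q=(12,30) nearest=5 d=8 new=(9,27) → add node 7 parent=5 cost=25
10. q=(17,16) nearest=4 d=8 new=(14,16) → add node 8 parent=4 cost=20
11. q=(7,28) nearest=7 d=2 new=(7,28) → add node 9 parent=7 cost=27

Node count: 10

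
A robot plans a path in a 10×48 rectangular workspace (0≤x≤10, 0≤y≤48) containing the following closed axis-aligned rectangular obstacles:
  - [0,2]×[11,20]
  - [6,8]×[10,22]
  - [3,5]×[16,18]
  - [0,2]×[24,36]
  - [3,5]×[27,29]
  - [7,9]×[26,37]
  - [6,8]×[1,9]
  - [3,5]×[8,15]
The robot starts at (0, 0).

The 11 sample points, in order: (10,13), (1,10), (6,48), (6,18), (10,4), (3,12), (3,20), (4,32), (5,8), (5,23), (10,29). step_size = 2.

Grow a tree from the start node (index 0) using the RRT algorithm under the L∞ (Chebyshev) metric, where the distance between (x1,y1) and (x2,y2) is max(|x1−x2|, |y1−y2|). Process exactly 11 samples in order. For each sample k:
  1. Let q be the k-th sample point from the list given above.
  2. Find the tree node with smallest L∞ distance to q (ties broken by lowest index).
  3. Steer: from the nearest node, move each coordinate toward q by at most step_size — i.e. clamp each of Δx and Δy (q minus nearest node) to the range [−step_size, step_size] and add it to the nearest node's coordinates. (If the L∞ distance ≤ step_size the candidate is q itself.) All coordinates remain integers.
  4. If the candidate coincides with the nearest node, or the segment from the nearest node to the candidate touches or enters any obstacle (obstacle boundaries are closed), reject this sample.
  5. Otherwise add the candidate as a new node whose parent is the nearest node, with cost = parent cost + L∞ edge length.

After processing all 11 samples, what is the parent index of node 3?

Parent of node 3: 2

1. q=(10,13) nearest=0 d=13 new=(2,2) → add node 1 parent=0 cost=2
2. q=(1,10) nearest=1 d=8 new=(1,4) → add node 2 parent=1 cost=4
3. q=(6,48) nearest=2 d=44 new=(3,6) → add node 3 parent=2 cost=6
4. q=(6,18) nearest=3 d=12 new=(5,8) → blocked by [3,5]×[8,15], reject
5. q=(10,4) nearest=3 d=7 new=(5,4) → add node 4 parent=3 cost=8
6. q=(3,12) nearest=3 d=6 new=(3,8) → blocked by [3,5]×[8,15], reject
7. q=(3,20) nearest=3 d=14 new=(3,8) → blocked by [3,5]×[8,15], reject
8. q=(4,32) nearest=3 d=26 new=(4,8) → blocked by [3,5]×[8,15], reject
9. q=(5,8) nearest=3 d=2 new=(5,8) → blocked by [3,5]×[8,15], reject
10. q=(5,23) nearest=3 d=17 new=(5,8) → blocked by [3,5]×[8,15], reject
11. q=(10,29) nearest=3 d=23 new=(5,8) → blocked by [3,5]×[8,15], reject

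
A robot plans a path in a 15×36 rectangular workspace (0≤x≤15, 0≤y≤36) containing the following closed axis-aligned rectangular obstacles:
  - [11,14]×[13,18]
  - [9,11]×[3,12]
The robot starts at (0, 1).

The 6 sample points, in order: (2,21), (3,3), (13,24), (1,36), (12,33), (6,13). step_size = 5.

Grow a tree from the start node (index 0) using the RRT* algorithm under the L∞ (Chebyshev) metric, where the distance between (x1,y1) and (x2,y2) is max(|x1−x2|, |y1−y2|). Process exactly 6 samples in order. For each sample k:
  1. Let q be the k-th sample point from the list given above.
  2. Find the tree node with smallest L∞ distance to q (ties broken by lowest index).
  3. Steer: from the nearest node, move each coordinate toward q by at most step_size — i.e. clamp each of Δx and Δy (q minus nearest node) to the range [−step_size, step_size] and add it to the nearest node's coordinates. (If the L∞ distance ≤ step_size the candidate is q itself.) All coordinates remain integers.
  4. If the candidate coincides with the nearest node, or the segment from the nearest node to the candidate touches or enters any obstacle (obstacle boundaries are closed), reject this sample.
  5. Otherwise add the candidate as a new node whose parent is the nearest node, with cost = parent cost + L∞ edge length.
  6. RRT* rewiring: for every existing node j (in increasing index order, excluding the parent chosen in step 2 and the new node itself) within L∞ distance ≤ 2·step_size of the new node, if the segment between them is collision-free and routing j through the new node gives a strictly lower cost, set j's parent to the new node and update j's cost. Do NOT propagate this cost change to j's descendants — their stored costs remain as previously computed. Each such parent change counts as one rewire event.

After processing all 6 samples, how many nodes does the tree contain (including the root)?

1. q=(2,21) nearest=0 d=20 new=(2,6) → add node 1 parent=0 cost=5
2. q=(3,3) nearest=0 d=3 new=(3,3) → add node 2 parent=0 cost=3
3. q=(13,24) nearest=1 d=18 new=(7,11) → add node 3 parent=1 cost=10
4. q=(1,36) nearest=3 d=25 new=(2,16) → add node 4 parent=3 cost=15
5. q=(12,33) nearest=4 d=17 new=(7,21) → add node 5 parent=4 cost=20
6. q=(6,13) nearest=3 d=2 new=(6,13) → add node 6 parent=3 cost=12

Node count: 7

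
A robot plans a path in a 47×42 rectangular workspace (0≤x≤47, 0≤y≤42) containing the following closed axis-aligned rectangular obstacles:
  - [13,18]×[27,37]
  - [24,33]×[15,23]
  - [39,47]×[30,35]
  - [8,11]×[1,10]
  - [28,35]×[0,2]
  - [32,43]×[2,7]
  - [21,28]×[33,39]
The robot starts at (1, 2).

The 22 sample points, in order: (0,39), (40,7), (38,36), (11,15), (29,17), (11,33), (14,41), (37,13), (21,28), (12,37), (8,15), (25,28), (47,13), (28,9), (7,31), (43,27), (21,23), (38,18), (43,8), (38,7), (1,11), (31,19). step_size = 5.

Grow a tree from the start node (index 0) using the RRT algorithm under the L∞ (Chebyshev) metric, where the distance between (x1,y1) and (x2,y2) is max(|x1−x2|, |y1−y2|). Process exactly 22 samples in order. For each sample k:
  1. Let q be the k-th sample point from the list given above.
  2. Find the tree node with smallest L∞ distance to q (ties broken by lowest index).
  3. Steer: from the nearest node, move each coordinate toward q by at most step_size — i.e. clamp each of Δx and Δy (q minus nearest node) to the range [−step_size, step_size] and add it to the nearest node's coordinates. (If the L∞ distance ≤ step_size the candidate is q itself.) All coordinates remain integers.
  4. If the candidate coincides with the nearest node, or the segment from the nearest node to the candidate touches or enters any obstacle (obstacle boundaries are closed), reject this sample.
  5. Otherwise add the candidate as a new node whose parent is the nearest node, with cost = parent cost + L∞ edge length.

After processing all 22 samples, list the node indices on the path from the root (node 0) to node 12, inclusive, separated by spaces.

Path: 0 1 3 4 6 9 12

1. q=(0,39) nearest=0 d=37 new=(0,7) → add node 1 parent=0 cost=5
2. q=(40,7) nearest=0 d=39 new=(6,7) → add node 2 parent=0 cost=5
3. q=(38,36) nearest=2 d=32 new=(11,12) → blocked by [8,11]×[1,10], reject
4. q=(11,15) nearest=2 d=8 new=(11,12) → blocked by [8,11]×[1,10], reject
5. q=(29,17) nearest=2 d=23 new=(11,12) → blocked by [8,11]×[1,10], reject
6. q=(11,33) nearest=1 d=26 new=(5,12) → add node 3 parent=1 cost=10
7. q=(14,41) nearest=3 d=29 new=(10,17) → add node 4 parent=3 cost=15
8. q=(37,13) nearest=4 d=27 new=(15,13) → add node 5 parent=4 cost=20
9. q=(21,28) nearest=4 d=11 new=(15,22) → add node 6 parent=4 cost=20
10. q=(12,37) nearest=6 d=15 new=(12,27) → add node 7 parent=6 cost=25
11. q=(8,15) nearest=4 d=2 new=(8,15) → add node 8 parent=4 cost=17
12. q=(25,28) nearest=6 d=10 new=(20,27) → add node 9 parent=6 cost=25
13. q=(47,13) nearest=9 d=27 new=(25,22) → blocked by [24,33]×[15,23], reject
14. q=(28,9) nearest=5 d=13 new=(20,9) → add node 10 parent=5 cost=25
15. q=(7,31) nearest=7 d=5 new=(7,31) → add node 11 parent=7 cost=30
16. q=(43,27) nearest=9 d=23 new=(25,27) → add node 12 parent=9 cost=30
17. q=(21,23) nearest=9 d=4 new=(21,23) → add node 13 parent=9 cost=29
18. q=(38,18) nearest=12 d=13 new=(30,22) → blocked by [24,33]×[15,23], reject
19. q=(43,8) nearest=12 d=19 new=(30,22) → blocked by [24,33]×[15,23], reject
20. q=(38,7) nearest=13 d=17 new=(26,18) → blocked by [24,33]×[15,23], reject
21. q=(1,11) nearest=1 d=4 new=(1,11) → add node 14 parent=1 cost=9
22. q=(31,19) nearest=12 d=8 new=(30,22) → blocked by [24,33]×[15,23], reject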